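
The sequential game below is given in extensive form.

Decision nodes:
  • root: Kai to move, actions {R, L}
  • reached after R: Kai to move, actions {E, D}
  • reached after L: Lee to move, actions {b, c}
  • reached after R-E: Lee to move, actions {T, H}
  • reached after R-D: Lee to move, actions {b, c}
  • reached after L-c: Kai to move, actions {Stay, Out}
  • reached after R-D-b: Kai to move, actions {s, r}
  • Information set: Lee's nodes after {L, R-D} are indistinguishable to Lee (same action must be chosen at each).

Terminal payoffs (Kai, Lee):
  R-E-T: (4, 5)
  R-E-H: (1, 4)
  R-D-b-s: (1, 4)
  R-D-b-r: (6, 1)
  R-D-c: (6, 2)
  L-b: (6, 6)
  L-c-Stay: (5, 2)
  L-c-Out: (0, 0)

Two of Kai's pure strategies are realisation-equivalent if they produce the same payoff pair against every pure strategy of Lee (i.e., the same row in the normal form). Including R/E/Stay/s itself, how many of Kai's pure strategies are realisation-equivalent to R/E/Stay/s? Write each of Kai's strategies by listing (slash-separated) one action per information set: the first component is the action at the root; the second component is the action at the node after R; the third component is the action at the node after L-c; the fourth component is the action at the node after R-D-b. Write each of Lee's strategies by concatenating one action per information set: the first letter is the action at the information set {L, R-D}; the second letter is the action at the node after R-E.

4

Row for R/E/Stay/s (columns bT, bH, cT, cH): (4,5) (1,4) (4,5) (1,4).
Under R/E/Stay/s, Kai's choice at the node after L-c and at the node after R-D-b can never be reached regardless of what Lee does, so varying those choices leaves every outcome unchanged.
Holding the reachable choices fixed and varying the unreachable ones freely already gives 2 × 2 = 4 equivalent strategies.
No other strategy reproduces this row, so those 4 are the full class: R/E/Stay/s, R/E/Stay/r, R/E/Out/s, R/E/Out/r.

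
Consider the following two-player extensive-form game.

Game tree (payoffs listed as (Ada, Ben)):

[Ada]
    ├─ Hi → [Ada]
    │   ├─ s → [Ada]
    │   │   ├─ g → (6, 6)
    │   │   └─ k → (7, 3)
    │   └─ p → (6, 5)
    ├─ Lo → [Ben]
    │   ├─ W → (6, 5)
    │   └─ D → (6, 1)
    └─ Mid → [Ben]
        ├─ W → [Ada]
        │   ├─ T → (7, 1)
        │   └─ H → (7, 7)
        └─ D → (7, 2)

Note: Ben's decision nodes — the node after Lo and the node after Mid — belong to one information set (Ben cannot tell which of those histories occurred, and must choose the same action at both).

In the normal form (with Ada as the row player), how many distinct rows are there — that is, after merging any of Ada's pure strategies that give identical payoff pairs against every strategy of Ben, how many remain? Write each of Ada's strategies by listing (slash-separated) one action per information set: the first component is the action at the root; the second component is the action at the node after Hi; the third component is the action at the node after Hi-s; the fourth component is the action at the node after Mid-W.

6

Ada has 24 pure strategies: Hi/s/g/T, Hi/s/g/H, Hi/s/k/T, Hi/s/k/H, Hi/p/g/T, Hi/p/g/H, Hi/p/k/T, Hi/p/k/H, Lo/s/g/T, Lo/s/g/H, Lo/s/k/T, Lo/s/k/H, Lo/p/g/T, Lo/p/g/H, Lo/p/k/T, Lo/p/k/H, Mid/s/g/T, Mid/s/g/H, Mid/s/k/T, Mid/s/k/H, Mid/p/g/T, Mid/p/g/H, Mid/p/k/T, Mid/p/k/H. Columns: W, D.
{Hi/s/g/T, Hi/s/g/H} → row (6,6) (6,6)
{Hi/s/k/T, Hi/s/k/H} → row (7,3) (7,3)
{Hi/p/g/T, Hi/p/g/H, Hi/p/k/T, Hi/p/k/H} → row (6,5) (6,5)
{Lo/s/g/T, Lo/s/g/H, Lo/s/k/T, Lo/s/k/H, Lo/p/g/T, Lo/p/g/H, Lo/p/k/T, Lo/p/k/H} → row (6,5) (6,1)
{Mid/s/g/T, Mid/s/k/T, Mid/p/g/T, Mid/p/k/T} → row (7,1) (7,2)
{Mid/s/g/H, Mid/s/k/H, Mid/p/g/H, Mid/p/k/H} → row (7,7) (7,2)
That's 6 distinct rows out of 24 strategies.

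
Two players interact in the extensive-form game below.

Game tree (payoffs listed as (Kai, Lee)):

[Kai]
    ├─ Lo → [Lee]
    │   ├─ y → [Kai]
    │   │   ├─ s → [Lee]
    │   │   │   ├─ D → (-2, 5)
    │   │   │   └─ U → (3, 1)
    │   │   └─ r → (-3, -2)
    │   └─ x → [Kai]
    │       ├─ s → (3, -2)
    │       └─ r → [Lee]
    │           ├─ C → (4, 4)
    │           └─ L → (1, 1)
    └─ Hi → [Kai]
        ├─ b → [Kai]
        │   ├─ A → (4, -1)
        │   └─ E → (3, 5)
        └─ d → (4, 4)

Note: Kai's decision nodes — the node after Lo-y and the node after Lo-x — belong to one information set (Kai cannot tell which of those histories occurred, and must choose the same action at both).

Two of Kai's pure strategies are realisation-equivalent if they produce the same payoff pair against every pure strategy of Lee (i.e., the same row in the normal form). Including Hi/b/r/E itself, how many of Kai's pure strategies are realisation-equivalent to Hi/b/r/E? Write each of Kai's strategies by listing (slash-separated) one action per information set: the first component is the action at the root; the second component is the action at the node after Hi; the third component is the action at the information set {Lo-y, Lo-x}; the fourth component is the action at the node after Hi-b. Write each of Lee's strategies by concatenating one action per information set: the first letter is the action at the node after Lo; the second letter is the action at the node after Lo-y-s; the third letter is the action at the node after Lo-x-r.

2

Row for Hi/b/r/E (columns yDC, yDL, yUC, yUL, xDC, xDL, xUC, xUL): (3,5) (3,5) (3,5) (3,5) (3,5) (3,5) (3,5) (3,5).
Under Hi/b/r/E, Kai's choice at the information set {Lo-y, Lo-x} can never be reached regardless of what Lee does, so varying those choices leaves every outcome unchanged.
Holding the reachable choices fixed and varying the unreachable one freely already gives 2 equivalent strategies.
No other strategy reproduces this row, so those 2 are the full class: Hi/b/s/E, Hi/b/r/E.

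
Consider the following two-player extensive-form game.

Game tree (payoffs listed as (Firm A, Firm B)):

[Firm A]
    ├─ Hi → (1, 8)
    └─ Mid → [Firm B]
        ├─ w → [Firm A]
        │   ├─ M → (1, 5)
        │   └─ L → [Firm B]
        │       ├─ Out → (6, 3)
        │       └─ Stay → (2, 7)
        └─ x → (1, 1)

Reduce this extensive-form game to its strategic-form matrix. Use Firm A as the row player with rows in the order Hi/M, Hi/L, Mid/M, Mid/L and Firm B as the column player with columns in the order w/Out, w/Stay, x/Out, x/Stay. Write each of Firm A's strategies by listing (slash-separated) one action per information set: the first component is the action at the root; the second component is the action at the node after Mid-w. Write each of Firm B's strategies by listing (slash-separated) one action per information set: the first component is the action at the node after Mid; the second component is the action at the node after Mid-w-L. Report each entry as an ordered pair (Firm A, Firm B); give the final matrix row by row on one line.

Row Hi/M: w/Out→(1,8), w/Stay→(1,8), x/Out→(1,8), x/Stay→(1,8)
Row Hi/L: w/Out→(1,8), w/Stay→(1,8), x/Out→(1,8), x/Stay→(1,8)
Row Mid/M: w/Out→(1,5), w/Stay→(1,5), x/Out→(1,1), x/Stay→(1,1)
Row Mid/L: w/Out→(6,3), w/Stay→(2,7), x/Out→(1,1), x/Stay→(1,1)

Hi/M: (1,8) (1,8) (1,8) (1,8) | Hi/L: (1,8) (1,8) (1,8) (1,8) | Mid/M: (1,5) (1,5) (1,1) (1,1) | Mid/L: (6,3) (2,7) (1,1) (1,1)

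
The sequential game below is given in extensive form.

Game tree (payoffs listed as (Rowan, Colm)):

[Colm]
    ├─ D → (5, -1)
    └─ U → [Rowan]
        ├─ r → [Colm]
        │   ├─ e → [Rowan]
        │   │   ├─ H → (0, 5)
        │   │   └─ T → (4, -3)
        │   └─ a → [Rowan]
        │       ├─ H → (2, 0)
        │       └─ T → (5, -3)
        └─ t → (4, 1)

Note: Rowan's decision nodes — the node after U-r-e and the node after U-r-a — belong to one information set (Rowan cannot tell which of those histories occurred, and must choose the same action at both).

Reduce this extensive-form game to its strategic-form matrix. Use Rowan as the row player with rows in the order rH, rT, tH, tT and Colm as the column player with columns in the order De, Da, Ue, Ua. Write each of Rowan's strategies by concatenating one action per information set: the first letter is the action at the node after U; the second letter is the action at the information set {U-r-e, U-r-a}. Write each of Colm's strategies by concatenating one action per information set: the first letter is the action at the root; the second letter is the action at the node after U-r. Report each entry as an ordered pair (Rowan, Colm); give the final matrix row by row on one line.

Row rH: De→(5,-1), Da→(5,-1), Ue→(0,5), Ua→(2,0)
Row rT: De→(5,-1), Da→(5,-1), Ue→(4,-3), Ua→(5,-3)
Row tH: De→(5,-1), Da→(5,-1), Ue→(4,1), Ua→(4,1)
Row tT: De→(5,-1), Da→(5,-1), Ue→(4,1), Ua→(4,1)

rH: (5,-1) (5,-1) (0,5) (2,0) | rT: (5,-1) (5,-1) (4,-3) (5,-3) | tH: (5,-1) (5,-1) (4,1) (4,1) | tT: (5,-1) (5,-1) (4,1) (4,1)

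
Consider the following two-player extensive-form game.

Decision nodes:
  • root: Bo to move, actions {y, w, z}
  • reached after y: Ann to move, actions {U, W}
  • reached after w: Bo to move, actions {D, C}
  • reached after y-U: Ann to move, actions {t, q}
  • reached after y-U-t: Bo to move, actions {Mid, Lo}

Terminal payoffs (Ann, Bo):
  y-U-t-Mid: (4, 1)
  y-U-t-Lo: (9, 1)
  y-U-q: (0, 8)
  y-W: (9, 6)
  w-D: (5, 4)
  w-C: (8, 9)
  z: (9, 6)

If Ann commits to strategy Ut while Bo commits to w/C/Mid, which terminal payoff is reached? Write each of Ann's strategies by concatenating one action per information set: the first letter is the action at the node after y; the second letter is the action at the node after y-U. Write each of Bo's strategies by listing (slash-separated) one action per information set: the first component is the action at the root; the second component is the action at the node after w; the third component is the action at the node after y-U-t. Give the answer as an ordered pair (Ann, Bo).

Trace the play path from the root:
  Bo plays w
  Bo plays C at [w]
→ terminal payoff (8, 9).
(Ann's choice at the node after y is never reached on this path, so it doesn't affect the outcome.)

(8, 9)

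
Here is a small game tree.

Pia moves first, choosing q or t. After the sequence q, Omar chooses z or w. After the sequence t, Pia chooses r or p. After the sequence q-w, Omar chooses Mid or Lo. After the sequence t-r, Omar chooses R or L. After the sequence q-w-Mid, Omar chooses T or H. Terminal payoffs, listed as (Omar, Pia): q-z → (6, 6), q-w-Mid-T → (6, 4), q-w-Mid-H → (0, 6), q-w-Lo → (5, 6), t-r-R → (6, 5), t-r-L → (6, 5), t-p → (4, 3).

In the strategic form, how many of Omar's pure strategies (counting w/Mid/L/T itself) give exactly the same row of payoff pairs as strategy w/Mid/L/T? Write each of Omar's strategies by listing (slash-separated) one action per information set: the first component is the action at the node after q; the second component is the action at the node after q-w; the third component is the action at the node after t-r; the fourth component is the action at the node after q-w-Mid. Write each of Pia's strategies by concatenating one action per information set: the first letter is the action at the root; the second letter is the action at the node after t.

2

Row for w/Mid/L/T (columns qr, qp, tr, tp): (6,4) (6,4) (6,5) (4,3).
Every one of Omar's information sets is on the play path for some reply by Pia when Omar follows w/Mid/L/T.
Even so, w/Mid/R/T happens to produce the same payoff in every column — so 2 strategies share this row.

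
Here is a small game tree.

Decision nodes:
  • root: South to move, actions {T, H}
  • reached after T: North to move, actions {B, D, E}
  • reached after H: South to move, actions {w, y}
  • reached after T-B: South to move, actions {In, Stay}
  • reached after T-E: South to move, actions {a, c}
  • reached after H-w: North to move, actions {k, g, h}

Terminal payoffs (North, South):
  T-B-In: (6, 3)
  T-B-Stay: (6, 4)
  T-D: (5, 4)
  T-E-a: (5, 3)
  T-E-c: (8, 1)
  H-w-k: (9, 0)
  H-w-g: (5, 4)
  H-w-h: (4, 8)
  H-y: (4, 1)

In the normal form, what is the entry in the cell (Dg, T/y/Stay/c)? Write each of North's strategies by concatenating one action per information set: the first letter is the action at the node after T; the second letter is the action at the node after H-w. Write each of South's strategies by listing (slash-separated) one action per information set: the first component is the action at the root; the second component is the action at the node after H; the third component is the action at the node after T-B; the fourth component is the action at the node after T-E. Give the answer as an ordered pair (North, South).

Trace the play path from the root:
  South plays T
  North plays D at [T]
→ terminal payoff (5, 4).
(North's choice at the node after H-w is never reached on this path, so it doesn't affect the outcome.)

(5, 4)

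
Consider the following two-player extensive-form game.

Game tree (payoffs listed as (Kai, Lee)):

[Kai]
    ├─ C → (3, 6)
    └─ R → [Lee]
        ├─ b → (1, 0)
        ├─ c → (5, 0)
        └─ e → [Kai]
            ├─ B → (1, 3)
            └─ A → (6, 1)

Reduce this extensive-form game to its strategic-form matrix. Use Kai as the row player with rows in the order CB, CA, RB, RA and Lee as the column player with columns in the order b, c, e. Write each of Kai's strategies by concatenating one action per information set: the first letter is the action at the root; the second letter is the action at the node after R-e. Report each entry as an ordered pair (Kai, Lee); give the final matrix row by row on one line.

CB: (3,6) (3,6) (3,6) | CA: (3,6) (3,6) (3,6) | RB: (1,0) (5,0) (1,3) | RA: (1,0) (5,0) (6,1)

Row CB: b→(3,6), c→(3,6), e→(3,6)
Row CA: b→(3,6), c→(3,6), e→(3,6)
Row RB: b→(1,0), c→(5,0), e→(1,3)
Row RA: b→(1,0), c→(5,0), e→(6,1)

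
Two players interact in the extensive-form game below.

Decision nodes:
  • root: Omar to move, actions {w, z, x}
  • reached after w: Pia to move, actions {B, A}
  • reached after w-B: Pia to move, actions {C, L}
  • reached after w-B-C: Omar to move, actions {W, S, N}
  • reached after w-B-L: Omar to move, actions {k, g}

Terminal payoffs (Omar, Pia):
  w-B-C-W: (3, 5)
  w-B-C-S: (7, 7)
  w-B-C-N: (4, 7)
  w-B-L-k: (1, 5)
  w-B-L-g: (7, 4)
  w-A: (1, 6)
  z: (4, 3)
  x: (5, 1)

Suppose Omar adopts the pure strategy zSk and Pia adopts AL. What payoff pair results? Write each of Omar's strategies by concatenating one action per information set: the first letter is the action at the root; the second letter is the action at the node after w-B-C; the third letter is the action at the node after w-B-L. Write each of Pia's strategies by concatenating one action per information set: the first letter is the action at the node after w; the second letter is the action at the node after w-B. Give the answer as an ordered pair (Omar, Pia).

(4, 3)

Trace the play path from the root:
  Omar plays z
→ terminal payoff (4, 3).
(Omar's choice at the node after w-B-C is never reached on this path, so it doesn't affect the outcome.)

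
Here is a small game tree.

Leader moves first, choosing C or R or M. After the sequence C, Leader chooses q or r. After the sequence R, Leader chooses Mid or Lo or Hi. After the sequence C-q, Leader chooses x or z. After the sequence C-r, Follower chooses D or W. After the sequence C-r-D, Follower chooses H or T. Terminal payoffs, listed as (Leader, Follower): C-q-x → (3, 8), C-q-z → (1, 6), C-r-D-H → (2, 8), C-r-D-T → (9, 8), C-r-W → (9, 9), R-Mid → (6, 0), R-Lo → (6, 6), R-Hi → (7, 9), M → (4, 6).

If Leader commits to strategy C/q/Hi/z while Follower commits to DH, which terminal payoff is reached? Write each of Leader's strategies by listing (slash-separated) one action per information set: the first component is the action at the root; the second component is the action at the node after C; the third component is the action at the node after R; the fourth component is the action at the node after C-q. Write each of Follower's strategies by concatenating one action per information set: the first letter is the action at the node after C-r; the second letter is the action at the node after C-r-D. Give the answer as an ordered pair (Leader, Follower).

Trace the play path from the root:
  Leader plays C
  Leader plays q at [C]
  Leader plays z at [C-q]
→ terminal payoff (1, 6).
(Leader's choice at the node after R is never reached on this path, so it doesn't affect the outcome.)

(1, 6)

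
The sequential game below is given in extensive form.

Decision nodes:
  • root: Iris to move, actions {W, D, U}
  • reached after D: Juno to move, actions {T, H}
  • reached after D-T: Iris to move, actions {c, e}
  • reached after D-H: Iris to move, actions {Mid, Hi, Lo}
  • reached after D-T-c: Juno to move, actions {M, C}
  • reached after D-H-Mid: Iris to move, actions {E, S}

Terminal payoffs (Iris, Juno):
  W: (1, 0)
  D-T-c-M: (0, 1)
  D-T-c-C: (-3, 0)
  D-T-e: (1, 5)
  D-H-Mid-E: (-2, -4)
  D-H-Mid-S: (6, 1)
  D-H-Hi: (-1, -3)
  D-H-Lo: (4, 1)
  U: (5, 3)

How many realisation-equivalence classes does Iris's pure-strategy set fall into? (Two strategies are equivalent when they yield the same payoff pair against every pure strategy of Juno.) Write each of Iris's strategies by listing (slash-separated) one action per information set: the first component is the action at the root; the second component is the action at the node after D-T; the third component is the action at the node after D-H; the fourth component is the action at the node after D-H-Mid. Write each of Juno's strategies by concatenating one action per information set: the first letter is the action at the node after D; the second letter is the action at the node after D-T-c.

10

Iris has 36 pure strategies: W/c/Mid/E, W/c/Mid/S, W/c/Hi/E, W/c/Hi/S, W/c/Lo/E, W/c/Lo/S, W/e/Mid/E, W/e/Mid/S, W/e/Hi/E, W/e/Hi/S, W/e/Lo/E, W/e/Lo/S, D/c/Mid/E, D/c/Mid/S, D/c/Hi/E, D/c/Hi/S, D/c/Lo/E, D/c/Lo/S, D/e/Mid/E, D/e/Mid/S, D/e/Hi/E, D/e/Hi/S, D/e/Lo/E, D/e/Lo/S, U/c/Mid/E, U/c/Mid/S, U/c/Hi/E, U/c/Hi/S, U/c/Lo/E, U/c/Lo/S, U/e/Mid/E, U/e/Mid/S, U/e/Hi/E, U/e/Hi/S, U/e/Lo/E, U/e/Lo/S. Columns: TM, TC, HM, HC.
{W/c/Mid/E, W/c/Mid/S, W/c/Hi/E, W/c/Hi/S, W/c/Lo/E, W/c/Lo/S, W/e/Mid/E, W/e/Mid/S, W/e/Hi/E, W/e/Hi/S, W/e/Lo/E, W/e/Lo/S} → row (1,0) (1,0) (1,0) (1,0)
{D/c/Mid/E} → row (0,1) (-3,0) (-2,-4) (-2,-4)
{D/c/Mid/S} → row (0,1) (-3,0) (6,1) (6,1)
{D/c/Hi/E, D/c/Hi/S} → row (0,1) (-3,0) (-1,-3) (-1,-3)
{D/c/Lo/E, D/c/Lo/S} → row (0,1) (-3,0) (4,1) (4,1)
{D/e/Mid/E} → row (1,5) (1,5) (-2,-4) (-2,-4)
{D/e/Mid/S} → row (1,5) (1,5) (6,1) (6,1)
{D/e/Hi/E, D/e/Hi/S} → row (1,5) (1,5) (-1,-3) (-1,-3)
{D/e/Lo/E, D/e/Lo/S} → row (1,5) (1,5) (4,1) (4,1)
{U/c/Mid/E, U/c/Mid/S, U/c/Hi/E, U/c/Hi/S, U/c/Lo/E, U/c/Lo/S, U/e/Mid/E, U/e/Mid/S, U/e/Hi/E, U/e/Hi/S, U/e/Lo/E, U/e/Lo/S} → row (5,3) (5,3) (5,3) (5,3)
That's 10 distinct rows out of 36 strategies.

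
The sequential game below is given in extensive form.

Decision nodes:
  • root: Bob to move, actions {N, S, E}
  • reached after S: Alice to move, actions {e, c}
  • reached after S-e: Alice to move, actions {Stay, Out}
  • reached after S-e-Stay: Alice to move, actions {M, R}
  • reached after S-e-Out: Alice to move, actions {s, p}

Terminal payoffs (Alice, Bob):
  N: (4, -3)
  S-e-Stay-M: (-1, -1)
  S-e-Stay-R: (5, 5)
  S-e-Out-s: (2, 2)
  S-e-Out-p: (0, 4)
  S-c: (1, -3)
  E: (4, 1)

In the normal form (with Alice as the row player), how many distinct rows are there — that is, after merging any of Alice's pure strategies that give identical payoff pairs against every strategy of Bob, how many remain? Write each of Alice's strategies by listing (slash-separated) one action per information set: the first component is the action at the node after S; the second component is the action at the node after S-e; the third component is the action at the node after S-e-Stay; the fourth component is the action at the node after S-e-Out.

5

Alice has 16 pure strategies: e/Stay/M/s, e/Stay/M/p, e/Stay/R/s, e/Stay/R/p, e/Out/M/s, e/Out/M/p, e/Out/R/s, e/Out/R/p, c/Stay/M/s, c/Stay/M/p, c/Stay/R/s, c/Stay/R/p, c/Out/M/s, c/Out/M/p, c/Out/R/s, c/Out/R/p. Columns: N, S, E.
{e/Stay/M/s, e/Stay/M/p} → row (4,-3) (-1,-1) (4,1)
{e/Stay/R/s, e/Stay/R/p} → row (4,-3) (5,5) (4,1)
{e/Out/M/s, e/Out/R/s} → row (4,-3) (2,2) (4,1)
{e/Out/M/p, e/Out/R/p} → row (4,-3) (0,4) (4,1)
{c/Stay/M/s, c/Stay/M/p, c/Stay/R/s, c/Stay/R/p, c/Out/M/s, c/Out/M/p, c/Out/R/s, c/Out/R/p} → row (4,-3) (1,-3) (4,1)
That's 5 distinct rows out of 16 strategies.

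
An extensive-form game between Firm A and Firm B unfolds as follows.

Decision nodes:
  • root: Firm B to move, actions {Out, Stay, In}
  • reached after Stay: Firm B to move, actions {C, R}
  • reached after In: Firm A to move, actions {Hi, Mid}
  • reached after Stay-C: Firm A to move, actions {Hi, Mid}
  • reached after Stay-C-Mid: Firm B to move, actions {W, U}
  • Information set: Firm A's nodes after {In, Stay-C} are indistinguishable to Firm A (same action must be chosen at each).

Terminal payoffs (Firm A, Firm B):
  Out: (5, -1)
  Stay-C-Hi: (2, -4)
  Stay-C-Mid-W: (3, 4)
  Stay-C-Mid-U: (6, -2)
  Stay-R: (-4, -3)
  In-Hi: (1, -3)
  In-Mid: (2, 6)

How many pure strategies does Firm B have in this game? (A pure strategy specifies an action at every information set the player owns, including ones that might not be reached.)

Firm B owns the root with actions {Out, Stay, In} — three choices.
Firm B owns the node after Stay with actions {C, R} — two choices.
Firm B owns the node after Stay-C-Mid with actions {W, U} — two choices.
A pure strategy fixes one action at each information set independently, so the count is the product 3 × 2 × 2 = 12.

12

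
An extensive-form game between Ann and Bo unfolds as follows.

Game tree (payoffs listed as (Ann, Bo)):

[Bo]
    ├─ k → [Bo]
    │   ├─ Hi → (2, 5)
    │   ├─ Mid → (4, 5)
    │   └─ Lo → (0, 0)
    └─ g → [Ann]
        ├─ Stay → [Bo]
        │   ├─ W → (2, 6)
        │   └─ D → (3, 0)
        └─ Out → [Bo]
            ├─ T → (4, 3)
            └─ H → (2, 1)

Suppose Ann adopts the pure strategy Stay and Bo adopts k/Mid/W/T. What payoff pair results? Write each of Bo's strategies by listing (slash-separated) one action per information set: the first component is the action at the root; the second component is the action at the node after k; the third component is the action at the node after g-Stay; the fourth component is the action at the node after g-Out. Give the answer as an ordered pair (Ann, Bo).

Trace the play path from the root:
  Bo plays k
  Bo plays Mid at [k]
→ terminal payoff (4, 5).
(Ann's choice at the node after g is never reached on this path, so it doesn't affect the outcome.)

(4, 5)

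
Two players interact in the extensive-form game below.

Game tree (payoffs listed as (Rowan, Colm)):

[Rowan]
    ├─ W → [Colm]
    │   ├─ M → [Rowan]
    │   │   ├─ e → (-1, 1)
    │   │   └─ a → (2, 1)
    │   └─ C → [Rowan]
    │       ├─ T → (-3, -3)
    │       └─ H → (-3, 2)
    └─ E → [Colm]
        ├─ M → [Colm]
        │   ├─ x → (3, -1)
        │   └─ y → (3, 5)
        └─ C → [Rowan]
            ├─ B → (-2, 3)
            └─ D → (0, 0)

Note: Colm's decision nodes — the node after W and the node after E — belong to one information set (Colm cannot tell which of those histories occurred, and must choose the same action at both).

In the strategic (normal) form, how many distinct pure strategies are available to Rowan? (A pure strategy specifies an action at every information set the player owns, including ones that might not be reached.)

16

Rowan owns the root with actions {W, E} — two choices.
Rowan owns the node after W-M with actions {e, a} — two choices.
Rowan owns the node after W-C with actions {T, H} — two choices.
Rowan owns the node after E-C with actions {B, D} — two choices.
A pure strategy fixes one action at each information set independently, so the count is the product 2 × 2 × 2 × 2 = 16.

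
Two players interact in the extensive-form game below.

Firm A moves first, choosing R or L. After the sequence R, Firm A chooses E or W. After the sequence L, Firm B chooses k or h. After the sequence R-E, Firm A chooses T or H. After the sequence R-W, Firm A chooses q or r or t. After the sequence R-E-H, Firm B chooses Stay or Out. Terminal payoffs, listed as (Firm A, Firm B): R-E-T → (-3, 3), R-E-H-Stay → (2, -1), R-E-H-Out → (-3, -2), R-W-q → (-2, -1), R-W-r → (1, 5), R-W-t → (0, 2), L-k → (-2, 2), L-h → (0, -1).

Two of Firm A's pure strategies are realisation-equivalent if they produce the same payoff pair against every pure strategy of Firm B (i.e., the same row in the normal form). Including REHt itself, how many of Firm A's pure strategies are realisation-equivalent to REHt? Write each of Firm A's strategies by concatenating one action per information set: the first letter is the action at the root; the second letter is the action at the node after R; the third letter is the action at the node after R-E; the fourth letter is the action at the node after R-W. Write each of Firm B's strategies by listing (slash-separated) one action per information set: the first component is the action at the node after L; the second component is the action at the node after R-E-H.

3

Row for REHt (columns k/Stay, k/Out, h/Stay, h/Out): (2,-1) (-3,-2) (2,-1) (-3,-2).
Under REHt, Firm A's choice at the node after R-W can never be reached regardless of what Firm B does, so varying those choices leaves every outcome unchanged.
Holding the reachable choices fixed and varying the unreachable one freely already gives 3 equivalent strategies.
No other strategy reproduces this row, so those 3 are the full class: REHq, REHr, REHt.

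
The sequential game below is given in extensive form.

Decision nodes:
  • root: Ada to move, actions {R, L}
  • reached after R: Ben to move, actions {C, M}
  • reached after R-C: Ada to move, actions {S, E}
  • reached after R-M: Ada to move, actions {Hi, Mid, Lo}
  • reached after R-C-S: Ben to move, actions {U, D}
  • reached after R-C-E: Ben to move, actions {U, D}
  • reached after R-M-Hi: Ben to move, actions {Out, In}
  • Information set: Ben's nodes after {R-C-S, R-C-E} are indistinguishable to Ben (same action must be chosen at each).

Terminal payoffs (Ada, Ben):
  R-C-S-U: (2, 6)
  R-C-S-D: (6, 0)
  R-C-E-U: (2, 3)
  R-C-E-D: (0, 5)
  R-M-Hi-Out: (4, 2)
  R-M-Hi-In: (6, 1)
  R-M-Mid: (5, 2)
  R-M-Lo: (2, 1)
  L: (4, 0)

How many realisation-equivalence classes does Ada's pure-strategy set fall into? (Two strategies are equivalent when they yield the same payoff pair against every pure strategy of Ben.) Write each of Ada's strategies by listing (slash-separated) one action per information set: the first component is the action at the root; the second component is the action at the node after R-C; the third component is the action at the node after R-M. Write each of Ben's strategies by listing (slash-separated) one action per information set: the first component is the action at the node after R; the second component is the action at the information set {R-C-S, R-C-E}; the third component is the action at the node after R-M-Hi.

Ada has 12 pure strategies: R/S/Hi, R/S/Mid, R/S/Lo, R/E/Hi, R/E/Mid, R/E/Lo, L/S/Hi, L/S/Mid, L/S/Lo, L/E/Hi, L/E/Mid, L/E/Lo. Columns: C/U/Out, C/U/In, C/D/Out, C/D/In, M/U/Out, M/U/In, M/D/Out, M/D/In.
{R/S/Hi} → row (2,6) (2,6) (6,0) (6,0) (4,2) (6,1) (4,2) (6,1)
{R/S/Mid} → row (2,6) (2,6) (6,0) (6,0) (5,2) (5,2) (5,2) (5,2)
{R/S/Lo} → row (2,6) (2,6) (6,0) (6,0) (2,1) (2,1) (2,1) (2,1)
{R/E/Hi} → row (2,3) (2,3) (0,5) (0,5) (4,2) (6,1) (4,2) (6,1)
{R/E/Mid} → row (2,3) (2,3) (0,5) (0,5) (5,2) (5,2) (5,2) (5,2)
{R/E/Lo} → row (2,3) (2,3) (0,5) (0,5) (2,1) (2,1) (2,1) (2,1)
{L/S/Hi, L/S/Mid, L/S/Lo, L/E/Hi, L/E/Mid, L/E/Lo} → row (4,0) (4,0) (4,0) (4,0) (4,0) (4,0) (4,0) (4,0)
That's 7 distinct rows out of 12 strategies.

7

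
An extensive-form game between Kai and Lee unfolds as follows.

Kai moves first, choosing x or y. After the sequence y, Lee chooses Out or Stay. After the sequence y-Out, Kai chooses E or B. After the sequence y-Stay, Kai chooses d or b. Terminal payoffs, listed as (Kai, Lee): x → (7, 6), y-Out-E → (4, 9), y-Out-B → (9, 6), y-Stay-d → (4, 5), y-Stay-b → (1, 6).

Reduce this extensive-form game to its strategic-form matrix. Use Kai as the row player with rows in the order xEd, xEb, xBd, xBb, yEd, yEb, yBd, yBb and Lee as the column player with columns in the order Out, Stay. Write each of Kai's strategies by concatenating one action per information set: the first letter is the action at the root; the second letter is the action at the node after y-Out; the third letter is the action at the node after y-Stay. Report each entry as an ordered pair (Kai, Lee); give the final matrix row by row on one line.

Row xEd: Out→(7,6), Stay→(7,6)
Row xEb: Out→(7,6), Stay→(7,6)
Row xBd: Out→(7,6), Stay→(7,6)
Row xBb: Out→(7,6), Stay→(7,6)
Row yEd: Out→(4,9), Stay→(4,5)
Row yEb: Out→(4,9), Stay→(1,6)
Row yBd: Out→(9,6), Stay→(4,5)
Row yBb: Out→(9,6), Stay→(1,6)

xEd: (7,6) (7,6) | xEb: (7,6) (7,6) | xBd: (7,6) (7,6) | xBb: (7,6) (7,6) | yEd: (4,9) (4,5) | yEb: (4,9) (1,6) | yBd: (9,6) (4,5) | yBb: (9,6) (1,6)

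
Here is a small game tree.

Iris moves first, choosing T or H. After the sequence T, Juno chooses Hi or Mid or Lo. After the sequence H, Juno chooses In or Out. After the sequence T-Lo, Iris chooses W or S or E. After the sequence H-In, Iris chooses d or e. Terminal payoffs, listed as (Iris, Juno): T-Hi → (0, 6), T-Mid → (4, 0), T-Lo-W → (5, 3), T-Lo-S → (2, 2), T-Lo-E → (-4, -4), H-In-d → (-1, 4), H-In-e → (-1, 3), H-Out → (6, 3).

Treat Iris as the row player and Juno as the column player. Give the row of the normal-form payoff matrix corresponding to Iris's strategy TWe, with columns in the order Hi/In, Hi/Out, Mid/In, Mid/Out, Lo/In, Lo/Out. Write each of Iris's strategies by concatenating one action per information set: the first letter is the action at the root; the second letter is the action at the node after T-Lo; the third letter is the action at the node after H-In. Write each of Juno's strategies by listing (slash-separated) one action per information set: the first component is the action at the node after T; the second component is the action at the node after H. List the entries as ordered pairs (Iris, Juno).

vs Hi/In: Iris plays T → Juno plays Hi at [T] → (0, 6)
vs Hi/Out: Iris plays T → Juno plays Hi at [T] → (0, 6)
vs Mid/In: Iris plays T → Juno plays Mid at [T] → (4, 0)
vs Mid/Out: Iris plays T → Juno plays Mid at [T] → (4, 0)
vs Lo/In: Iris plays T → Juno plays Lo at [T] → Iris plays W at [T-Lo] → (5, 3)
vs Lo/Out: Iris plays T → Juno plays Lo at [T] → Iris plays W at [T-Lo] → (5, 3)

(0,6) (0,6) (4,0) (4,0) (5,3) (5,3)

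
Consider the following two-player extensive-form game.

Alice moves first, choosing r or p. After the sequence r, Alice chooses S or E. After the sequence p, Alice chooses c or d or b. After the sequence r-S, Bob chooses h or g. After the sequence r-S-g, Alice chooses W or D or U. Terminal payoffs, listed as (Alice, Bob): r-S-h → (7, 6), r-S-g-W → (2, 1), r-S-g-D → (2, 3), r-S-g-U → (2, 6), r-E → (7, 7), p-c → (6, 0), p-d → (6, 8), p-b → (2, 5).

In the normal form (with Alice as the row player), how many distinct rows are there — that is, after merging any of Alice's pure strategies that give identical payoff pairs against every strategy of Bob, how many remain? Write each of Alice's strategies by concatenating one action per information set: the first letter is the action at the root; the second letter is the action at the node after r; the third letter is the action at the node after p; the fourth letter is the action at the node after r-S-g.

Alice has 36 pure strategies: rScW, rScD, rScU, rSdW, rSdD, rSdU, rSbW, rSbD, rSbU, rEcW, rEcD, rEcU, rEdW, rEdD, rEdU, rEbW, rEbD, rEbU, pScW, pScD, pScU, pSdW, pSdD, pSdU, pSbW, pSbD, pSbU, pEcW, pEcD, pEcU, pEdW, pEdD, pEdU, pEbW, pEbD, pEbU. Columns: h, g.
{rScW, rSdW, rSbW} → row (7,6) (2,1)
{rScD, rSdD, rSbD} → row (7,6) (2,3)
{rScU, rSdU, rSbU} → row (7,6) (2,6)
{rEcW, rEcD, rEcU, rEdW, rEdD, rEdU, rEbW, rEbD, rEbU} → row (7,7) (7,7)
{pScW, pScD, pScU, pEcW, pEcD, pEcU} → row (6,0) (6,0)
{pSdW, pSdD, pSdU, pEdW, pEdD, pEdU} → row (6,8) (6,8)
{pSbW, pSbD, pSbU, pEbW, pEbD, pEbU} → row (2,5) (2,5)
That's 7 distinct rows out of 36 strategies.

7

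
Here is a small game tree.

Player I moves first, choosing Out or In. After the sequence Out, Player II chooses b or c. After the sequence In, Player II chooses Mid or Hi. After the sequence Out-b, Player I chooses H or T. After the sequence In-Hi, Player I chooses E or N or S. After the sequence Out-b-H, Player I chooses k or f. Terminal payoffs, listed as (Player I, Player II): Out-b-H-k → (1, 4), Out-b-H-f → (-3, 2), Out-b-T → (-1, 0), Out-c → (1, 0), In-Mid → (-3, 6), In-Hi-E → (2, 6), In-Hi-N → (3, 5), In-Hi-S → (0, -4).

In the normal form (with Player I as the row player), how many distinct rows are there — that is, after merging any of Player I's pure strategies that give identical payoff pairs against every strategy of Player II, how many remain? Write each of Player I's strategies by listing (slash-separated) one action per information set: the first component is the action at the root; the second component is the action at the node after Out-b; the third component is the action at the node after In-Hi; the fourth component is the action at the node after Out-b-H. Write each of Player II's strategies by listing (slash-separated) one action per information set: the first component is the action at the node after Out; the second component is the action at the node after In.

6

Player I has 24 pure strategies: Out/H/E/k, Out/H/E/f, Out/H/N/k, Out/H/N/f, Out/H/S/k, Out/H/S/f, Out/T/E/k, Out/T/E/f, Out/T/N/k, Out/T/N/f, Out/T/S/k, Out/T/S/f, In/H/E/k, In/H/E/f, In/H/N/k, In/H/N/f, In/H/S/k, In/H/S/f, In/T/E/k, In/T/E/f, In/T/N/k, In/T/N/f, In/T/S/k, In/T/S/f. Columns: b/Mid, b/Hi, c/Mid, c/Hi.
{Out/H/E/k, Out/H/N/k, Out/H/S/k} → row (1,4) (1,4) (1,0) (1,0)
{Out/H/E/f, Out/H/N/f, Out/H/S/f} → row (-3,2) (-3,2) (1,0) (1,0)
{Out/T/E/k, Out/T/E/f, Out/T/N/k, Out/T/N/f, Out/T/S/k, Out/T/S/f} → row (-1,0) (-1,0) (1,0) (1,0)
{In/H/E/k, In/H/E/f, In/T/E/k, In/T/E/f} → row (-3,6) (2,6) (-3,6) (2,6)
{In/H/N/k, In/H/N/f, In/T/N/k, In/T/N/f} → row (-3,6) (3,5) (-3,6) (3,5)
{In/H/S/k, In/H/S/f, In/T/S/k, In/T/S/f} → row (-3,6) (0,-4) (-3,6) (0,-4)
That's 6 distinct rows out of 24 strategies.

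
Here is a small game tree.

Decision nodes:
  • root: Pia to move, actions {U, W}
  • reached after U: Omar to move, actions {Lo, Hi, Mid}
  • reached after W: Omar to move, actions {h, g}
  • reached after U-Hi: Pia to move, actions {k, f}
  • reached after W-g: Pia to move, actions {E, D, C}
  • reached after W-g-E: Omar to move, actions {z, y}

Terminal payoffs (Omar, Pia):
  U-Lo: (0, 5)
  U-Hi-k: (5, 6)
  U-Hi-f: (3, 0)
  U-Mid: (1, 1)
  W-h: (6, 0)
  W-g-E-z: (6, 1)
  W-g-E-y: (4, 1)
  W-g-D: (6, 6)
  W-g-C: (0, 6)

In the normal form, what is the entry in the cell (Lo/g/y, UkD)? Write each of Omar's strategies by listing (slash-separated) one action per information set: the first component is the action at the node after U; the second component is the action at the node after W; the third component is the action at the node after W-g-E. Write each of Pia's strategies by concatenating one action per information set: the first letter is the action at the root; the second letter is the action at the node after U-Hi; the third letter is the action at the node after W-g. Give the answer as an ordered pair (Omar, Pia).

Trace the play path from the root:
  Pia plays U
  Omar plays Lo at [U]
→ terminal payoff (0, 5).
(Omar's choice at the node after W is never reached on this path, so it doesn't affect the outcome.)

(0, 5)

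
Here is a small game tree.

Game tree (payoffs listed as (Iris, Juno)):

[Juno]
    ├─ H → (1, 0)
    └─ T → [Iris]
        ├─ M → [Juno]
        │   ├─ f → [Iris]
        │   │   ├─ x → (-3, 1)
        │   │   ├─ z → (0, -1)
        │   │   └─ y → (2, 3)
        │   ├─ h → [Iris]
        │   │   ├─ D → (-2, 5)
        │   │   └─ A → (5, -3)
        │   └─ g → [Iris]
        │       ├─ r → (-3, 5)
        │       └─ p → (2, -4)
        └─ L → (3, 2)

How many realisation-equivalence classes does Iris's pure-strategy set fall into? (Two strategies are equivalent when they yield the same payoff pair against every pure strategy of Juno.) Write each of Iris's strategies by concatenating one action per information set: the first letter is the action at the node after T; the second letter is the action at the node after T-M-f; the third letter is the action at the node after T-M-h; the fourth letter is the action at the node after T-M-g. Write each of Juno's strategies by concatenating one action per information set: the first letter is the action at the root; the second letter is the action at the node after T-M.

13

Iris has 24 pure strategies: MxDr, MxDp, MxAr, MxAp, MzDr, MzDp, MzAr, MzAp, MyDr, MyDp, MyAr, MyAp, LxDr, LxDp, LxAr, LxAp, LzDr, LzDp, LzAr, LzAp, LyDr, LyDp, LyAr, LyAp. Columns: Hf, Hh, Hg, Tf, Th, Tg.
{MxDr} → row (1,0) (1,0) (1,0) (-3,1) (-2,5) (-3,5)
{MxDp} → row (1,0) (1,0) (1,0) (-3,1) (-2,5) (2,-4)
{MxAr} → row (1,0) (1,0) (1,0) (-3,1) (5,-3) (-3,5)
{MxAp} → row (1,0) (1,0) (1,0) (-3,1) (5,-3) (2,-4)
{MzDr} → row (1,0) (1,0) (1,0) (0,-1) (-2,5) (-3,5)
{MzDp} → row (1,0) (1,0) (1,0) (0,-1) (-2,5) (2,-4)
{MzAr} → row (1,0) (1,0) (1,0) (0,-1) (5,-3) (-3,5)
{MzAp} → row (1,0) (1,0) (1,0) (0,-1) (5,-3) (2,-4)
{MyDr} → row (1,0) (1,0) (1,0) (2,3) (-2,5) (-3,5)
{MyDp} → row (1,0) (1,0) (1,0) (2,3) (-2,5) (2,-4)
{MyAr} → row (1,0) (1,0) (1,0) (2,3) (5,-3) (-3,5)
{MyAp} → row (1,0) (1,0) (1,0) (2,3) (5,-3) (2,-4)
{LxDr, LxDp, LxAr, LxAp, LzDr, LzDp, LzAr, LzAp, LyDr, LyDp, LyAr, LyAp} → row (1,0) (1,0) (1,0) (3,2) (3,2) (3,2)
That's 13 distinct rows out of 24 strategies.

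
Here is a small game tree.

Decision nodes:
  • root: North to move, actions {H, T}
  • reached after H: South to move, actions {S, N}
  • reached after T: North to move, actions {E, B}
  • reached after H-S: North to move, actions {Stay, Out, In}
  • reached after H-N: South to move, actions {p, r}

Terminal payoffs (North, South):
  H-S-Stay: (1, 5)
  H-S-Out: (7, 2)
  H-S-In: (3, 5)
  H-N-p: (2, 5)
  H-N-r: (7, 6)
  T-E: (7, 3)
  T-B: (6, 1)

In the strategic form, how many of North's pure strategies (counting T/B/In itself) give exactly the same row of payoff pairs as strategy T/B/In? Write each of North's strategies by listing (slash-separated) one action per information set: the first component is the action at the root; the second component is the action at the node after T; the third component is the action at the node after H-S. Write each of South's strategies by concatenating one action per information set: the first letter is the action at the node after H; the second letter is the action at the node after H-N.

3

Row for T/B/In (columns Sp, Sr, Np, Nr): (6,1) (6,1) (6,1) (6,1).
Under T/B/In, North's choice at the node after H-S can never be reached regardless of what South does, so varying those choices leaves every outcome unchanged.
Holding the reachable choices fixed and varying the unreachable one freely already gives 3 equivalent strategies.
No other strategy reproduces this row, so those 3 are the full class: T/B/Stay, T/B/Out, T/B/In.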